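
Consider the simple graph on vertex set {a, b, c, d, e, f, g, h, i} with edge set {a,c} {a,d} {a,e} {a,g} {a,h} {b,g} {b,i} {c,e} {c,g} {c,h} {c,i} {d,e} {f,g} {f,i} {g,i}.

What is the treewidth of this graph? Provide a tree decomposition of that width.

Treewidth 2.
One optimal decomposition is:
Bags: B1 = {a, c, e}  B2 = {a, c, g}  B3 = {c, g, i}  B4 = {b, g, i}  B5 = {a, d, e}  B6 = {a, c, h}  B7 = {f, g, i}
Tree: B1–B2, B2–B3, B3–B4, B1–B5, B1–B6, B3–B7

Every bag has size at most 3, so the width is 3 − 1 = 2 and tw(G) ≤ 2. On the other hand G contains the 3-clique {a, d, e}. A clique must lie in a single bag of any decomposition, so no decomposition can have width below 2. Combining the bounds, tw(G) = 2.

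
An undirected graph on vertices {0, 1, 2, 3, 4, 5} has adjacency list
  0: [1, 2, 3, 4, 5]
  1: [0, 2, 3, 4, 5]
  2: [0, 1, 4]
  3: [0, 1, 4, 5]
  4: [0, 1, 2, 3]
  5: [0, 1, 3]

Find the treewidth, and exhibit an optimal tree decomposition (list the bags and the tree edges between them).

The largest bag has 4 vertices, giving width 3; this decomposition certifies tw(G) ≤ 3. Conversely, {0, 1, 2, 4} is a clique of size 4, and the vertices of any clique must share a bag in every tree decomposition; so some bag has ≥ 4 vertices and tw(G) ≥ 3. Hence tw(G) = 3 exactly.

Treewidth 3.
One optimal decomposition is:
Bags: B1 = {0, 1, 3, 4}  B2 = {0, 1, 3, 5}  B3 = {0, 1, 2, 4}
Tree: B1–B2, B1–B3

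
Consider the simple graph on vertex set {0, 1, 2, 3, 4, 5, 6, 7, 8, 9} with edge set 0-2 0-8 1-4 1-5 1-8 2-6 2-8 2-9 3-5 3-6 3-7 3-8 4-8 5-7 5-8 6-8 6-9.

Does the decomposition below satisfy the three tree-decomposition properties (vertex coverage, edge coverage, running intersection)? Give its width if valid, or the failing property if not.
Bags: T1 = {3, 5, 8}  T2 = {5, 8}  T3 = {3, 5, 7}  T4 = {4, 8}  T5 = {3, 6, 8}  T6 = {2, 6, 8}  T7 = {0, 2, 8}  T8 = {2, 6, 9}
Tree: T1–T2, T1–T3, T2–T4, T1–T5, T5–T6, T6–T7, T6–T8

No — vertex 1 appears in no bag.

A tree decomposition must satisfy three properties: every vertex lies in some bag; for every edge, both endpoints lie together in some bag; and for every vertex, the bags containing it form a connected subtree. Here vertex 1 appears in no bag, so the decomposition is invalid.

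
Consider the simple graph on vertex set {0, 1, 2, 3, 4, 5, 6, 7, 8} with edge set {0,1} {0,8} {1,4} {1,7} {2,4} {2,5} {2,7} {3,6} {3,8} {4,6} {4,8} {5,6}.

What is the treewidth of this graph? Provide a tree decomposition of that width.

The largest bag has 4 vertices, giving width 3; this decomposition certifies tw(G) ≤ 3. For the lower bound: the 4 vertex sets {0,3,8}, {1}, {4}, {2,5,6,7} are disjoint, each induces a connected subgraph, and every pair is joined by at least one edge of G. Contracting each set to a single vertex therefore yields K_{4} as a minor, and since treewidth is minor-monotone, tw(G) ≥ tw(K_{4}) = 3. Therefore the treewidth is 3.

Treewidth 3.
One such decomposition:
Bags: B1 = {0, 1, 3, 8}  B2 = {1, 3, 4, 8}  B3 = {1, 3, 4, 6}  B4 = {1, 4, 6, 7}  B5 = {2, 4, 6, 7}  B6 = {2, 5, 6, 7}
Tree: B1–B2, B2–B3, B3–B4, B4–B5, B5–B6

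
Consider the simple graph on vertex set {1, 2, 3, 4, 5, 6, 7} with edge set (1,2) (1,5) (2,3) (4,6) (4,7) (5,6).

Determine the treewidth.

A width-1 tree decomposition is:
Bags: B1 = {4, 7}  B2 = {4, 6}  B3 = {5, 6}  B4 = {1, 5}  B5 = {1, 2}  B6 = {2, 3}
Tree: B1–B2, B2–B3, B3–B4, B4–B5, B5–B6
The largest bag has 2 vertices, giving width 1; this decomposition certifies tw(G) ≤ 1. Since G has at least one edge (e.g. 7–4), it is not an edgeless graph, so tw(G) ≥ 1. The upper and lower bounds meet at 1, so that is the treewidth.

1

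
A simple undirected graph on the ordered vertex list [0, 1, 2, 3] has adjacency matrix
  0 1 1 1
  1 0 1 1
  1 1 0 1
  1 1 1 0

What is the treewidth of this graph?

A width-3 tree decomposition is:
Bags: B1 = {0, 1, 2, 3}
Tree: (single bag)
With just one bag of size 4, the width is 4 − 1 = 3, so tw(G) ≤ 3. For the lower bound, the 4 vertices {0, 1, 2, 3} are pairwise adjacent, and any tree decomposition puts a clique entirely inside one bag — forcing width ≥ 3. Therefore the treewidth is 3.

3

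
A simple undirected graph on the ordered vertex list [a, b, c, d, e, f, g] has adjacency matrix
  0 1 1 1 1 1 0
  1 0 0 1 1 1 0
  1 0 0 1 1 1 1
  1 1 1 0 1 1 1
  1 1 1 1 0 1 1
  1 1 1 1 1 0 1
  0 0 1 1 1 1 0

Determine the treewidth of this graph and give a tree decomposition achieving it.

Every bag has size at most 5, so the width is 5 − 1 = 4 and tw(G) ≤ 4. For the lower bound, the 5 vertices {c, d, e, f, g} are pairwise adjacent, and any tree decomposition puts a clique entirely inside one bag — forcing width ≥ 4. Therefore the treewidth is 4.

Treewidth 4.
One optimal decomposition is:
Bags: B1 = {c, d, e, f, g}  B2 = {a, c, d, e, f}  B3 = {a, b, d, e, f}
Tree: B1–B2, B2–B3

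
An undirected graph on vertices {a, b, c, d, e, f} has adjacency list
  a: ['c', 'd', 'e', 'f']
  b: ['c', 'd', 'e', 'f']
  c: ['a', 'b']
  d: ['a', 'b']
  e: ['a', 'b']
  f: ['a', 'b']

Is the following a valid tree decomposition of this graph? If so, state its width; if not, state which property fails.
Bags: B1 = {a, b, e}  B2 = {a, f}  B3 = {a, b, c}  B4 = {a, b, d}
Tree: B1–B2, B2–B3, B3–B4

No — edge (b,f) lies in no bag.

A tree decomposition must satisfy three properties: every vertex lies in some bag; for every edge, both endpoints lie together in some bag; and for every vertex, the bags containing it form a connected subtree. Here edge (b,f) lies in no bag, so the decomposition is invalid.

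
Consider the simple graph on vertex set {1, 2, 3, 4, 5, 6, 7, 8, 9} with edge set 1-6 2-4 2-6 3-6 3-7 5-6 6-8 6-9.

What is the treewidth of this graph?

A width-1 tree decomposition is:
Bags: B1 = {5, 6}  B2 = {6, 8}  B3 = {3, 6}  B4 = {3, 7}  B5 = {2, 6}  B6 = {6, 9}  B7 = {1, 6}  B8 = {2, 4}
Tree: B1–B2, B1–B3, B3–B4, B3–B5, B1–B6, B6–B7, B5–B8
The largest bag has 2 vertices, giving width 1; this decomposition certifies tw(G) ≤ 1. G has an edge, so its treewidth is at least 1. Combining the bounds, tw(G) = 1.

1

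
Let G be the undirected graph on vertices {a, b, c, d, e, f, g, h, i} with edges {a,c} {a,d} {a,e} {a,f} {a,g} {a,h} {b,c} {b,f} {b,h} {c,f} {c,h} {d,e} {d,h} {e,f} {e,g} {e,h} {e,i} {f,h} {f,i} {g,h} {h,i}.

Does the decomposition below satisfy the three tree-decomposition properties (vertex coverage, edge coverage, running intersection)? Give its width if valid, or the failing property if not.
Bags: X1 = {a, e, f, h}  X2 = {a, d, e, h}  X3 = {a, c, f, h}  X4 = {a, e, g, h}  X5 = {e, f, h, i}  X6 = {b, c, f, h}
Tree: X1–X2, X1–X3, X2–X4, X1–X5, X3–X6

Yes; width 3.

Checking the three conditions: (i) the bags cover all of {a, b, c, d, e, f, g, h, i}; (ii) for each edge, some bag contains both endpoints; (iii) the bags containing any fixed vertex form a subtree. All hold, so the decomposition is valid with width 4 − 1 = 3.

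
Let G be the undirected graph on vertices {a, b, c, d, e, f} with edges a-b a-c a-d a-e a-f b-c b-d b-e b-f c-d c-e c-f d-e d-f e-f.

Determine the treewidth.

5

A width-5 tree decomposition is:
Bags: B1 = {a, b, c, d, e, f}
Tree: (single bag)
A single bag containing all 6 vertices is trivially a valid decomposition of width 5. For the lower bound, the 6 vertices {a, b, c, d, e, f} are pairwise adjacent, and any tree decomposition puts a clique entirely inside one bag — forcing width ≥ 5. Hence tw(G) = 5 exactly.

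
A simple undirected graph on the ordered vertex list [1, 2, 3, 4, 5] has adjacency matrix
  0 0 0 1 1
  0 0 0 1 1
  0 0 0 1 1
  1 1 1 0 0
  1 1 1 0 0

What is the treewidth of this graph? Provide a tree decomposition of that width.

Treewidth 2.
Bags: B1 = {2, 4, 5}  B2 = {3, 4, 5}  B3 = {1, 4, 5}
Tree: B1–B2, B2–B3

Every bag has size at most 3, so the width is 3 − 1 = 2 and tw(G) ≤ 2. For the lower bound, G contains the cycle 4–2–5–3–4, so G is not a forest; only forests have treewidth ≤ 1, hence tw(G) ≥ 2. Combining the bounds, tw(G) = 2.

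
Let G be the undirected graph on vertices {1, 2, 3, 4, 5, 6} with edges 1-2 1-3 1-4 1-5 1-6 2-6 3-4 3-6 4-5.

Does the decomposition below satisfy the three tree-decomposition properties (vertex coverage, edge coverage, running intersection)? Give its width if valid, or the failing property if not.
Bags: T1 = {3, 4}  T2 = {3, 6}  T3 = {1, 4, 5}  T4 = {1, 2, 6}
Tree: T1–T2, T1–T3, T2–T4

A tree decomposition must satisfy three properties: every vertex lies in some bag; for every edge, both endpoints lie together in some bag; and for every vertex, the bags containing it form a connected subtree. Here edge (1,3) lies in no bag, so the decomposition is invalid.

No — edge (1,3) lies in no bag.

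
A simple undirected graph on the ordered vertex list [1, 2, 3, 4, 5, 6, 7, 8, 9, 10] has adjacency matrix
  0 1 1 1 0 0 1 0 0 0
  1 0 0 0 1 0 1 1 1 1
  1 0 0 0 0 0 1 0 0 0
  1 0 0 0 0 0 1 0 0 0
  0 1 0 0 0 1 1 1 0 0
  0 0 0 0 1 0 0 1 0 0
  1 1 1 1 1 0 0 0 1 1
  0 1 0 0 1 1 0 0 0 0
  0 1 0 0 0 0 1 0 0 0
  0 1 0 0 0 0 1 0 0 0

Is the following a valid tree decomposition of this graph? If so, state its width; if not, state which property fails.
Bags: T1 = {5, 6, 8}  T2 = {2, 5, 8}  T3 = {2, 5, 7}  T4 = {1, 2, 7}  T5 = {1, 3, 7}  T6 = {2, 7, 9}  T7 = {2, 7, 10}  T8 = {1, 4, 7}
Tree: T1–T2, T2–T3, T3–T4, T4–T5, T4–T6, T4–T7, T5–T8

Yes; width 2.

Checking the three conditions: (i) the bags cover all of {1, 2, 3, 4, 5, 6, 7, 8, 9, 10}; (ii) for each edge, some bag contains both endpoints; (iii) the bags containing any fixed vertex form a subtree. All hold, so the decomposition is valid with width 3 − 1 = 2.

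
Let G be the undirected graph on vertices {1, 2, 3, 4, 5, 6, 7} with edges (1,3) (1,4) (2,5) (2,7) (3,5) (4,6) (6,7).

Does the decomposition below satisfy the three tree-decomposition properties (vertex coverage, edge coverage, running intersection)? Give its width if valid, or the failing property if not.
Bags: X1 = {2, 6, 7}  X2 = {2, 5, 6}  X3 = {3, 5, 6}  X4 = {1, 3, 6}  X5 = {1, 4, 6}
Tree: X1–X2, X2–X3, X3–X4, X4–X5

Vertex coverage: the bags together contain {1, 2, 3, 4, 5, 6, 7}, the full vertex set. Edge coverage: each edge of G has both endpoints in at least one bag. Running intersection: for every vertex, the bags containing it form a connected subtree. All three properties hold, so this is a valid tree decomposition of width max|bag| − 1 = 2, and hence tw(G) ≤ 2.

Yes; width 2.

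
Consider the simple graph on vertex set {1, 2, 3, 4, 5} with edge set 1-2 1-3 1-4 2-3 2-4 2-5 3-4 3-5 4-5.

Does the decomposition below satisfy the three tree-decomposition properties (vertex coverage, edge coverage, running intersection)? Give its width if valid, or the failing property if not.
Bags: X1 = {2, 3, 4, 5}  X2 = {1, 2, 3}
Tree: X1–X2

A tree decomposition must satisfy three properties: every vertex lies in some bag; for every edge, both endpoints lie together in some bag; and for every vertex, the bags containing it form a connected subtree. Here edge (4,1) lies in no bag, so the decomposition is invalid.

No — edge (4,1) lies in no bag.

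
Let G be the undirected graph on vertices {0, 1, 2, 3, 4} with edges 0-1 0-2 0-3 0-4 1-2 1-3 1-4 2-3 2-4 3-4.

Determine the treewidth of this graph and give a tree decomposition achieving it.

With just one bag of size 5, the width is 5 − 1 = 4, so tw(G) ≤ 4. Conversely, {0, 1, 2, 3, 4} is a clique of size 5, and the vertices of any clique must share a bag in every tree decomposition; so some bag has ≥ 5 vertices and tw(G) ≥ 4. Combining the bounds, tw(G) = 4.

Treewidth 4.
One optimal decomposition is:
Bags: B1 = {0, 1, 2, 3, 4}
Tree: (single bag)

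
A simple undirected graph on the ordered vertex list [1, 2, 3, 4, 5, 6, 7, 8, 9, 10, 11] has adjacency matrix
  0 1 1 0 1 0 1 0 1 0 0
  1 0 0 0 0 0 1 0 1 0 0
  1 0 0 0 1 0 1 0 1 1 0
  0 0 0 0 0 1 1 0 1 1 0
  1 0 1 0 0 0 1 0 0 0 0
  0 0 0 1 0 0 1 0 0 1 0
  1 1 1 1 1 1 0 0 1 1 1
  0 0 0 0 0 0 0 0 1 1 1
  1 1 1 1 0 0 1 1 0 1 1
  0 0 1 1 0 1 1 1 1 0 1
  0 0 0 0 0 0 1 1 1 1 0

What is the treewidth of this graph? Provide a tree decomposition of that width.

Every bag has size at most 4, so the width is 4 − 1 = 3 and tw(G) ≤ 3. For the lower bound, the 4 vertices {8, 9, 10, 11} are pairwise adjacent, and any tree decomposition puts a clique entirely inside one bag — forcing width ≥ 3. The upper and lower bounds meet at 3, so that is the treewidth.

Treewidth 3.
One such decomposition:
Bags: B1 = {3, 7, 9, 10}  B2 = {1, 3, 7, 9}  B3 = {1, 3, 5, 7}  B4 = {1, 2, 7, 9}  B5 = {7, 9, 10, 11}  B6 = {4, 7, 9, 10}  B7 = {4, 6, 7, 10}  B8 = {8, 9, 10, 11}
Tree: B1–B2, B2–B3, B2–B4, B1–B5, B5–B6, B6–B7, B5–B8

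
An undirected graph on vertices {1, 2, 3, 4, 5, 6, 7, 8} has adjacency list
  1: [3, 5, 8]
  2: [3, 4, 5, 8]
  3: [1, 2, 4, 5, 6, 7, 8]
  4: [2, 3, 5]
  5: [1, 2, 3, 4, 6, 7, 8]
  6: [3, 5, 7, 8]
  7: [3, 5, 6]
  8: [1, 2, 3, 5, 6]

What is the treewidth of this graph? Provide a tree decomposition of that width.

The largest bag has 4 vertices, giving width 3; this decomposition certifies tw(G) ≤ 3. For the lower bound, the 4 vertices {1, 3, 5, 8} are pairwise adjacent, and any tree decomposition puts a clique entirely inside one bag — forcing width ≥ 3. Therefore the treewidth is 3.

Treewidth 3.
One optimal decomposition is:
Bags: B1 = {2, 3, 5, 8}  B2 = {1, 3, 5, 8}  B3 = {2, 3, 4, 5}  B4 = {3, 5, 6, 8}  B5 = {3, 5, 6, 7}
Tree: B1–B2, B1–B3, B1–B4, B4–B5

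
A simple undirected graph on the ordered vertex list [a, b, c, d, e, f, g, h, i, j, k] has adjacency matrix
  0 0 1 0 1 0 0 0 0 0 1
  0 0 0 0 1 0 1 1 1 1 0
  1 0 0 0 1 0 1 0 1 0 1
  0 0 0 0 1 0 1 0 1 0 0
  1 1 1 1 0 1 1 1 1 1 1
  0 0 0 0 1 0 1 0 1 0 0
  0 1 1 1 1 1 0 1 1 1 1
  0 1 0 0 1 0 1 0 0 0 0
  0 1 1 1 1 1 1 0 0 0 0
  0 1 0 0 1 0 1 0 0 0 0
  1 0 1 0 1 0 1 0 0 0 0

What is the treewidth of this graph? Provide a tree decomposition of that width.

Treewidth 3.
One such decomposition:
Bags: B1 = {d, e, g, i}  B2 = {c, e, g, i}  B3 = {c, e, g, k}  B4 = {b, e, g, i}  B5 = {e, f, g, i}  B6 = {b, e, g, j}  B7 = {a, c, e, k}  B8 = {b, e, g, h}
Tree: B1–B2, B2–B3, B2–B4, B4–B5, B4–B6, B3–B7, B6–B8

Each bag holds 4 vertices, so the decomposition has width 3, which upper-bounds the treewidth. Conversely, {b, e, g, j} is a clique of size 4, and the vertices of any clique must share a bag in every tree decomposition; so some bag has ≥ 4 vertices and tw(G) ≥ 3. Combining the bounds, tw(G) = 3.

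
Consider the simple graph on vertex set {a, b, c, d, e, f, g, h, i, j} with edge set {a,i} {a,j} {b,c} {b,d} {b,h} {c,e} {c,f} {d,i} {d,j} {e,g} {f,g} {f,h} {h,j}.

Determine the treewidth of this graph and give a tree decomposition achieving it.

The largest bag has 3 vertices, giving width 2; this decomposition certifies tw(G) ≤ 2. Since g–e–c–f–g is a cycle in G, G is not acyclic. Forests are exactly the graphs of treewidth ≤ 1, so tw(G) ≥ 2. The upper and lower bounds meet at 2, so that is the treewidth.

Treewidth 2.
One such decomposition:
Bags: B1 = {e, f, g}  B2 = {c, e, f}  B3 = {c, f, h}  B4 = {b, c, h}  B5 = {b, h, j}  B6 = {b, d, j}  B7 = {a, d, j}  B8 = {a, d, i}
Tree: B1–B2, B2–B3, B3–B4, B4–B5, B5–B6, B6–B7, B7–B8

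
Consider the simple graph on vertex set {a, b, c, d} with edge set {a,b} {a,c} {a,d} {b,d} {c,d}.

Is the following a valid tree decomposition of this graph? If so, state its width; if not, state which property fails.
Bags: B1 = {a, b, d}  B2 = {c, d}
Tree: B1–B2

A tree decomposition must satisfy three properties: every vertex lies in some bag; for every edge, both endpoints lie together in some bag; and for every vertex, the bags containing it form a connected subtree. Here edge (a,c) lies in no bag, so the decomposition is invalid.

No — edge (a,c) lies in no bag.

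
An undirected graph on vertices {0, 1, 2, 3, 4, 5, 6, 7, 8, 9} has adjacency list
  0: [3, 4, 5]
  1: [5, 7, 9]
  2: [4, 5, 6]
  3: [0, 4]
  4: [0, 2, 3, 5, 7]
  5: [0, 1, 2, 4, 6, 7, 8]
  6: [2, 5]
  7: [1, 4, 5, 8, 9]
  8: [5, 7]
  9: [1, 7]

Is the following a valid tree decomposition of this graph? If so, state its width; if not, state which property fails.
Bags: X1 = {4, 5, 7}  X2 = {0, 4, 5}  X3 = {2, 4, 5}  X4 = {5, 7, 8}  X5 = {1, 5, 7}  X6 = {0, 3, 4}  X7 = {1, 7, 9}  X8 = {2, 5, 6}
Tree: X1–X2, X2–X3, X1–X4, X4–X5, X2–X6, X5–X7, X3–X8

Yes; width 2.

Every vertex of G appears in some bag (union = {0, 1, 2, 3, 4, 5, 6, 7, 8, 9}); every edge is covered by a bag; and for each vertex v the set of bags containing v is connected in the bag tree. The decomposition is therefore valid. The largest bag has 3 vertices, so the width is 2.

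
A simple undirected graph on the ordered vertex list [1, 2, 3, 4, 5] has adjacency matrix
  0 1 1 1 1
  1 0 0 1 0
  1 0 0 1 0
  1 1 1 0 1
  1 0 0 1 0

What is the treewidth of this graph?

A width-2 tree decomposition is:
Bags: B1 = {1, 4, 5}  B2 = {1, 2, 4}  B3 = {1, 3, 4}
Tree: B1–B2, B2–B3
Every bag has size at most 3, so the width is 3 − 1 = 2 and tw(G) ≤ 2. For the lower bound, the 3 vertices {1, 2, 4} are pairwise adjacent, and any tree decomposition puts a clique entirely inside one bag — forcing width ≥ 2. Hence tw(G) = 2 exactly.

2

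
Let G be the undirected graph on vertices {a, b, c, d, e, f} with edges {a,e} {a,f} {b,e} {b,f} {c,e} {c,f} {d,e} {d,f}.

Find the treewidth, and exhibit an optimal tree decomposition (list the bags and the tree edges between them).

Treewidth 2.
One such decomposition:
Bags: B1 = {a, e, f}  B2 = {b, e, f}  B3 = {c, e, f}  B4 = {d, e, f}
Tree: B1–B2, B2–B3, B3–B4

Every bag has size at most 3, so the width is 3 − 1 = 2 and tw(G) ≤ 2. The edges f–a–e–b–f form a cycle, so G is not a tree and its treewidth is at least 2. The upper and lower bounds meet at 2, so that is the treewidth.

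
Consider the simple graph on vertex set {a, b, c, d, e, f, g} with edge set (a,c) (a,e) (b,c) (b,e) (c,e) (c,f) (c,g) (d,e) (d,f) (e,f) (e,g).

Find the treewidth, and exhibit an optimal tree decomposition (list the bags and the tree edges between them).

Every bag has size at most 3, so the width is 3 − 1 = 2 and tw(G) ≤ 2. Conversely, {d, e, f} is a clique of size 3, and the vertices of any clique must share a bag in every tree decomposition; so some bag has ≥ 3 vertices and tw(G) ≥ 2. The upper and lower bounds meet at 2, so that is the treewidth.

Treewidth 2.
One optimal decomposition is:
Bags: B1 = {b, c, e}  B2 = {c, e, g}  B3 = {c, e, f}  B4 = {d, e, f}  B5 = {a, c, e}
Tree: B1–B2, B1–B3, B3–B4, B1–B5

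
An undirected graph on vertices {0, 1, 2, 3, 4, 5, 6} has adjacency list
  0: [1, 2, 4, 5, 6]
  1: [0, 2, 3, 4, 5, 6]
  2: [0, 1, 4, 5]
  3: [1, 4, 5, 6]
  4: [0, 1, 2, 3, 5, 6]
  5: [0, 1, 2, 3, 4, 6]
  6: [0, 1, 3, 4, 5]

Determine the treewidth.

A width-4 tree decomposition is:
Bags: B1 = {0, 1, 4, 5, 6}  B2 = {1, 3, 4, 5, 6}  B3 = {0, 1, 2, 4, 5}
Tree: B1–B2, B1–B3
The largest bag has 5 vertices, giving width 4; this decomposition certifies tw(G) ≤ 4. For the lower bound, the 5 vertices {0, 1, 2, 4, 5} are pairwise adjacent, and any tree decomposition puts a clique entirely inside one bag — forcing width ≥ 4. The upper and lower bounds meet at 4, so that is the treewidth.

4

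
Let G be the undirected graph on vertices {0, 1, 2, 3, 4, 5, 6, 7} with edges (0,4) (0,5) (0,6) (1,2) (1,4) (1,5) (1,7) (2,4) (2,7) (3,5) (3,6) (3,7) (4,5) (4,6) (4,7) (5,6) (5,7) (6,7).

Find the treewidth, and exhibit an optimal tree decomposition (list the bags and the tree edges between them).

Each bag holds 4 vertices, so the decomposition has width 3, which upper-bounds the treewidth. For the lower bound, the 4 vertices {3, 5, 6, 7} are pairwise adjacent, and any tree decomposition puts a clique entirely inside one bag — forcing width ≥ 3. Combining the bounds, tw(G) = 3.

Treewidth 3.
One such decomposition:
Bags: B1 = {3, 5, 6, 7}  B2 = {4, 5, 6, 7}  B3 = {1, 4, 5, 7}  B4 = {1, 2, 4, 7}  B5 = {0, 4, 5, 6}
Tree: B1–B2, B2–B3, B3–B4, B2–B5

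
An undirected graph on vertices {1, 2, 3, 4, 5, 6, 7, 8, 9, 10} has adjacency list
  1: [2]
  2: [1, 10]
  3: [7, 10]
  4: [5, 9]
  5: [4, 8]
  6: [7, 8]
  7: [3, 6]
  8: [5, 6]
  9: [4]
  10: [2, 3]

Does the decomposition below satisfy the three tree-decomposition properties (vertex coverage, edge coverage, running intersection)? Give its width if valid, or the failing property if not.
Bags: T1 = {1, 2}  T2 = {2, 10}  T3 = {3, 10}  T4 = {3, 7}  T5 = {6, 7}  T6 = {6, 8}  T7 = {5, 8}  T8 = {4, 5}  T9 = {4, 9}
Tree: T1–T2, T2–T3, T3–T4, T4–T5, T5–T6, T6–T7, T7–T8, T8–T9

Every vertex of G appears in some bag (union = {1, 2, 3, 4, 5, 6, 7, 8, 9, 10}); every edge is covered by a bag; and for each vertex v the set of bags containing v is connected in the bag tree. The decomposition is therefore valid. The largest bag has 2 vertices, so the width is 1.

Yes; width 1.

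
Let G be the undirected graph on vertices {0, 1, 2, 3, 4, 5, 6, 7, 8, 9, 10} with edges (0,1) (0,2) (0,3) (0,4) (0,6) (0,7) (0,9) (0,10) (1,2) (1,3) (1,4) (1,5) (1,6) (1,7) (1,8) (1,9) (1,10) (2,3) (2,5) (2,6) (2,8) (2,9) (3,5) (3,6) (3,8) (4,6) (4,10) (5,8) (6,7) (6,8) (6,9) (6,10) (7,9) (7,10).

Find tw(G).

4

A width-4 tree decomposition is:
Bags: B1 = {0, 1, 2, 6, 9}  B2 = {0, 1, 2, 3, 6}  B3 = {0, 1, 6, 7, 9}  B4 = {1, 2, 3, 6, 8}  B5 = {1, 2, 3, 5, 8}  B6 = {0, 1, 6, 7, 10}  B7 = {0, 1, 4, 6, 10}
Tree: B1–B2, B1–B3, B2–B4, B4–B5, B3–B6, B6–B7
The largest bag has 5 vertices, giving width 4; this decomposition certifies tw(G) ≤ 4. For the lower bound, the 5 vertices {1, 2, 3, 5, 8} are pairwise adjacent, and any tree decomposition puts a clique entirely inside one bag — forcing width ≥ 4. Hence tw(G) = 4 exactly.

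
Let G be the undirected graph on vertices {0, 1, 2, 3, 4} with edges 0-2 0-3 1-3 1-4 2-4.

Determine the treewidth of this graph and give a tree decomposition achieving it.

Treewidth 2.
One optimal decomposition is:
Bags: B1 = {0, 2, 4}  B2 = {0, 3, 4}  B3 = {1, 3, 4}
Tree: B1–B2, B2–B3

Every bag has size at most 3, so the width is 3 − 1 = 2 and tw(G) ≤ 2. For the lower bound, G contains the cycle 4–2–0–3–1–4, so G is not a forest; only forests have treewidth ≤ 1, hence tw(G) ≥ 2. The upper and lower bounds meet at 2, so that is the treewidth.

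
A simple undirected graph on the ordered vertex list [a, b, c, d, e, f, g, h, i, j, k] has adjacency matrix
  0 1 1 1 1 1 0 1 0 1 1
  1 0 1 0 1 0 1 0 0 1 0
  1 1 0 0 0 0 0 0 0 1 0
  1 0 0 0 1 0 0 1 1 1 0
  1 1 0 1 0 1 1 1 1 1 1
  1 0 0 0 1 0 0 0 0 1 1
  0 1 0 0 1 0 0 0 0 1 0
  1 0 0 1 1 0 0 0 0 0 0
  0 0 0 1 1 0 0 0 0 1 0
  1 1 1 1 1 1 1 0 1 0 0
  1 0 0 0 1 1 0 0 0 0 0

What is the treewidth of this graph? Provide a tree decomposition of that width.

Every bag has size at most 4, so the width is 4 − 1 = 3 and tw(G) ≤ 3. For the lower bound, the 4 vertices {b, e, g, j} are pairwise adjacent, and any tree decomposition puts a clique entirely inside one bag — forcing width ≥ 3. Therefore the treewidth is 3.

Treewidth 3.
Bags: B1 = {a, b, e, j}  B2 = {a, d, e, j}  B3 = {a, b, c, j}  B4 = {b, e, g, j}  B5 = {a, d, e, h}  B6 = {d, e, i, j}  B7 = {a, e, f, j}  B8 = {a, e, f, k}
Tree: B1–B2, B1–B3, B1–B4, B2–B5, B2–B6, B2–B7, B7–B8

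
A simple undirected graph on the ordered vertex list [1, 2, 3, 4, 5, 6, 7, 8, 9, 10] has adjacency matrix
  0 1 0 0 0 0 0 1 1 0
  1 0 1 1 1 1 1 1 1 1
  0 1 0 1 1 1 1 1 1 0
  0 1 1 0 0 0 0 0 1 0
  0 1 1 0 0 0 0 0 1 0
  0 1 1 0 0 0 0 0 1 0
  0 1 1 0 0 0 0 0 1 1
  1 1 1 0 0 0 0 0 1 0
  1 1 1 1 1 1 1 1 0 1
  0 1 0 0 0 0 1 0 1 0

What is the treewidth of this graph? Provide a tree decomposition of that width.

Treewidth 3.
One optimal decomposition is:
Bags: B1 = {2, 3, 5, 9}  B2 = {2, 3, 7, 9}  B3 = {2, 3, 8, 9}  B4 = {2, 7, 9, 10}  B5 = {2, 3, 4, 9}  B6 = {1, 2, 8, 9}  B7 = {2, 3, 6, 9}
Tree: B1–B2, B2–B3, B2–B4, B2–B5, B3–B6, B2–B7

Each bag holds 4 vertices, so the decomposition has width 3, which upper-bounds the treewidth. For the lower bound, the 4 vertices {1, 2, 8, 9} are pairwise adjacent, and any tree decomposition puts a clique entirely inside one bag — forcing width ≥ 3. Therefore the treewidth is 3.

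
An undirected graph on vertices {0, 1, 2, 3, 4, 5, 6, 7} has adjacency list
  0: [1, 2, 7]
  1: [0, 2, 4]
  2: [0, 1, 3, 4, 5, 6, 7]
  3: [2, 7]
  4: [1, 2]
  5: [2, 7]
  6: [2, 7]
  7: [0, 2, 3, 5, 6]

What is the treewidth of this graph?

A width-2 tree decomposition is:
Bags: B1 = {0, 2, 7}  B2 = {2, 3, 7}  B3 = {0, 1, 2}  B4 = {1, 2, 4}  B5 = {2, 5, 7}  B6 = {2, 6, 7}
Tree: B1–B2, B1–B3, B3–B4, B1–B5, B2–B6
Each bag holds 3 vertices, so the decomposition has width 2, which upper-bounds the treewidth. Conversely, {0, 1, 2} is a clique of size 3, and the vertices of any clique must share a bag in every tree decomposition; so some bag has ≥ 3 vertices and tw(G) ≥ 2. Combining the bounds, tw(G) = 2.

2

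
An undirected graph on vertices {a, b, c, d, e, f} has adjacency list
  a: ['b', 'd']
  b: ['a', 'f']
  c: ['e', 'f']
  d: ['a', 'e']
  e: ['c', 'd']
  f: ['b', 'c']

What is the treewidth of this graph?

2

A width-2 tree decomposition is:
Bags: B1 = {c, e, f}  B2 = {d, e, f}  B3 = {a, d, f}  B4 = {a, b, f}
Tree: B1–B2, B2–B3, B3–B4
Each bag holds 3 vertices, so the decomposition has width 2, which upper-bounds the treewidth. Since f–c–e–d–a–b–f is a cycle in G, G is not acyclic. Forests are exactly the graphs of treewidth ≤ 1, so tw(G) ≥ 2. Therefore the treewidth is 2.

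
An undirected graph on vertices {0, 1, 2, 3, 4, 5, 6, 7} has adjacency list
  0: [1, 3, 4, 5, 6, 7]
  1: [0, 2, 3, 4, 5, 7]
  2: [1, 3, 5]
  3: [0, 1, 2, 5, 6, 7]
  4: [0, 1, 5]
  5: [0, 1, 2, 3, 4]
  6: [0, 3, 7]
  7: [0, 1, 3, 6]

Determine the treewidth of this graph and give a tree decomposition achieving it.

The largest bag has 4 vertices, giving width 3; this decomposition certifies tw(G) ≤ 3. For the lower bound, the 4 vertices {0, 1, 3, 5} are pairwise adjacent, and any tree decomposition puts a clique entirely inside one bag — forcing width ≥ 3. Combining the bounds, tw(G) = 3.

Treewidth 3.
One optimal decomposition is:
Bags: B1 = {0, 1, 4, 5}  B2 = {0, 1, 3, 5}  B3 = {0, 1, 3, 7}  B4 = {1, 2, 3, 5}  B5 = {0, 3, 6, 7}
Tree: B1–B2, B2–B3, B2–B4, B3–B5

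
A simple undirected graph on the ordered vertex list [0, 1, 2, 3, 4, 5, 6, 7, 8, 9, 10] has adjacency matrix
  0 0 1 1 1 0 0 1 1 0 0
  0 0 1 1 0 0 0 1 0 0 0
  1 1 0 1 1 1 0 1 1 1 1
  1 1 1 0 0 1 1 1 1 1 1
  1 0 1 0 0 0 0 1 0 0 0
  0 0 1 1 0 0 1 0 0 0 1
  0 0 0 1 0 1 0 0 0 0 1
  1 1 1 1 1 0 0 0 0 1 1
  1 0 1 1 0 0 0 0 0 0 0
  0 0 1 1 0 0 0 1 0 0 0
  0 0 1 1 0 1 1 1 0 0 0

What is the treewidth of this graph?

3

A width-3 tree decomposition is:
Bags: B1 = {0, 2, 3, 7}  B2 = {2, 3, 7, 10}  B3 = {2, 3, 5, 10}  B4 = {0, 2, 3, 8}  B5 = {0, 2, 4, 7}  B6 = {3, 5, 6, 10}  B7 = {2, 3, 7, 9}  B8 = {1, 2, 3, 7}
Tree: B1–B2, B2–B3, B1–B4, B1–B5, B3–B6, B2–B7, B7–B8
Each bag holds 4 vertices, so the decomposition has width 3, which upper-bounds the treewidth. On the other hand G contains the 4-clique {0, 2, 3, 8}. A clique must lie in a single bag of any decomposition, so no decomposition can have width below 3. Therefore the treewidth is 3.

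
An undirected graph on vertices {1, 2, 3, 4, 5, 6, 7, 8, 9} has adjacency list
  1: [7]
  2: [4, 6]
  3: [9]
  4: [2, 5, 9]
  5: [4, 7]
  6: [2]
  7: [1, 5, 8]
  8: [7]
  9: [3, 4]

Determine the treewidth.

1

A width-1 tree decomposition is:
Bags: B1 = {4, 9}  B2 = {4, 5}  B3 = {5, 7}  B4 = {3, 9}  B5 = {7, 8}  B6 = {2, 4}  B7 = {1, 7}  B8 = {2, 6}
Tree: B1–B2, B2–B3, B1–B4, B3–B5, B2–B6, B3–B7, B6–B8
Each bag holds 2 vertices, so the decomposition has width 1, which upper-bounds the treewidth. Since G has at least one edge (e.g. 9–4), it is not an edgeless graph, so tw(G) ≥ 1. Hence tw(G) = 1 exactly.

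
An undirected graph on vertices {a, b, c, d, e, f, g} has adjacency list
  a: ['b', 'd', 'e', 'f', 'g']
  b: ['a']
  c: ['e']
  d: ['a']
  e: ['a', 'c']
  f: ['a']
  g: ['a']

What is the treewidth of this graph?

A width-1 tree decomposition is:
Bags: B1 = {a, d}  B2 = {a, f}  B3 = {a, e}  B4 = {a, g}  B5 = {c, e}  B6 = {a, b}
Tree: B1–B2, B2–B3, B2–B4, B3–B5, B3–B6
The largest bag has 2 vertices, giving width 1; this decomposition certifies tw(G) ≤ 1. G has an edge, so its treewidth is at least 1. Therefore the treewidth is 1.

1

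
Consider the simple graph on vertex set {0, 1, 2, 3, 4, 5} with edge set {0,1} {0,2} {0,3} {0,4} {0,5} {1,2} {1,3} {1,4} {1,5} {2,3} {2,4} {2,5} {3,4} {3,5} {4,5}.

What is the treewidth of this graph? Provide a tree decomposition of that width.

A single bag containing all 6 vertices is trivially a valid decomposition of width 5. Conversely, {0, 1, 2, 3, 4, 5} is a clique of size 6, and the vertices of any clique must share a bag in every tree decomposition; so some bag has ≥ 6 vertices and tw(G) ≥ 5. The upper and lower bounds meet at 5, so that is the treewidth.

Treewidth 5.
Bags: B1 = {0, 1, 2, 3, 4, 5}
Tree: (single bag)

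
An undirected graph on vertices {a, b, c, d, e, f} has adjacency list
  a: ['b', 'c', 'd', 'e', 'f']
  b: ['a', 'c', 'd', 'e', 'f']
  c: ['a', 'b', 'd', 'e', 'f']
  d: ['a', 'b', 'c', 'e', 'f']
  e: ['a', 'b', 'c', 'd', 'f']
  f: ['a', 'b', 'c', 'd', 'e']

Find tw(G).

5

A width-5 tree decomposition is:
Bags: B1 = {a, b, c, d, e, f}
Tree: (single bag)
With just one bag of size 6, the width is 6 − 1 = 5, so tw(G) ≤ 5. On the other hand G contains the 6-clique {a, b, c, d, e, f}. A clique must lie in a single bag of any decomposition, so no decomposition can have width below 5. Combining the bounds, tw(G) = 5.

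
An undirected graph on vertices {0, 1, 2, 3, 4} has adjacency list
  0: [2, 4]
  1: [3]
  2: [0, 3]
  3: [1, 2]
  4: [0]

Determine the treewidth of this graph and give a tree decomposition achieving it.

Every bag has size at most 2, so the width is 2 − 1 = 1 and tw(G) ≤ 1. Since G has at least one edge (e.g. 4–0), it is not an edgeless graph, so tw(G) ≥ 1. The upper and lower bounds meet at 1, so that is the treewidth.

Treewidth 1.
One such decomposition:
Bags: B1 = {0, 4}  B2 = {0, 2}  B3 = {2, 3}  B4 = {1, 3}
Tree: B1–B2, B2–B3, B3–B4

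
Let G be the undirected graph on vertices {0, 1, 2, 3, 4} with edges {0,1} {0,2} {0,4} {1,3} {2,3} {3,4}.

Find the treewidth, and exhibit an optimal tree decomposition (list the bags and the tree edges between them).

The largest bag has 3 vertices, giving width 2; this decomposition certifies tw(G) ≤ 2. For the lower bound, G contains the cycle 0–4–3–1–0, so G is not a forest; only forests have treewidth ≤ 1, hence tw(G) ≥ 2. Hence tw(G) = 2 exactly.

Treewidth 2.
Bags: B1 = {0, 3, 4}  B2 = {0, 1, 3}  B3 = {0, 2, 3}
Tree: B1–B2, B2–B3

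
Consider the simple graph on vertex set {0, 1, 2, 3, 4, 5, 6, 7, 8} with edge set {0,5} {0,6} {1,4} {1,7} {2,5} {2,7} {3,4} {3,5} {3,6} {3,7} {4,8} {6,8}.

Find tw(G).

3

A width-3 tree decomposition is:
Bags: B1 = {1, 4, 6, 8}  B2 = {1, 3, 4, 6}  B3 = {1, 3, 6, 7}  B4 = {0, 3, 6, 7}  B5 = {0, 3, 5, 7}  B6 = {0, 2, 5, 7}
Tree: B1–B2, B2–B3, B3–B4, B4–B5, B5–B6
The largest bag has 4 vertices, giving width 3; this decomposition certifies tw(G) ≤ 3. For the lower bound: the 4 vertex sets {1,4,8}, {6}, {3}, {0,2,5,7} are disjoint, each induces a connected subgraph, and every pair is joined by at least one edge of G. Contracting each set to a single vertex therefore yields K_{4} as a minor, and since treewidth is minor-monotone, tw(G) ≥ tw(K_{4}) = 3. Therefore the treewidth is 3.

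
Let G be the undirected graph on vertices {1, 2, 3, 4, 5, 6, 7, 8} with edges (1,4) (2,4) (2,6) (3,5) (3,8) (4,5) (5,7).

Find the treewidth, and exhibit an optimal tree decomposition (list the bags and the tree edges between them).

Treewidth 1.
One optimal decomposition is:
Bags: B1 = {2, 6}  B2 = {2, 4}  B3 = {1, 4}  B4 = {4, 5}  B5 = {3, 5}  B6 = {5, 7}  B7 = {3, 8}
Tree: B1–B2, B2–B3, B2–B4, B4–B5, B5–B6, B5–B7

Each bag holds 2 vertices, so the decomposition has width 1, which upper-bounds the treewidth. Since G has at least one edge (e.g. 2–6), it is not an edgeless graph, so tw(G) ≥ 1. Hence tw(G) = 1 exactly.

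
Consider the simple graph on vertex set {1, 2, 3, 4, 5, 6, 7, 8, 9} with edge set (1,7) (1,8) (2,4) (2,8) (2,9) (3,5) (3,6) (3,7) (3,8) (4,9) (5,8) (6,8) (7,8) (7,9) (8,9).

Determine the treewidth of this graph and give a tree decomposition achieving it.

Treewidth 2.
Bags: B1 = {3, 7, 8}  B2 = {3, 5, 8}  B3 = {7, 8, 9}  B4 = {1, 7, 8}  B5 = {2, 8, 9}  B6 = {2, 4, 9}  B7 = {3, 6, 8}
Tree: B1–B2, B1–B3, B3–B4, B3–B5, B5–B6, B1–B7

The largest bag has 3 vertices, giving width 2; this decomposition certifies tw(G) ≤ 2. On the other hand G contains the 3-clique {1, 7, 8}. A clique must lie in a single bag of any decomposition, so no decomposition can have width below 2. The upper and lower bounds meet at 2, so that is the treewidth.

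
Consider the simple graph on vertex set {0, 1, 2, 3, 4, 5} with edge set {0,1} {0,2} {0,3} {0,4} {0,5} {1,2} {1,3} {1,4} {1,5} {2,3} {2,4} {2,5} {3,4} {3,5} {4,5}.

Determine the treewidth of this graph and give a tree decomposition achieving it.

Treewidth 5.
One optimal decomposition is:
Bags: B1 = {0, 1, 2, 3, 4, 5}
Tree: (single bag)

A single bag containing all 6 vertices is trivially a valid decomposition of width 5. For the lower bound, the 6 vertices {0, 1, 2, 3, 4, 5} are pairwise adjacent, and any tree decomposition puts a clique entirely inside one bag — forcing width ≥ 5. The upper and lower bounds meet at 5, so that is the treewidth.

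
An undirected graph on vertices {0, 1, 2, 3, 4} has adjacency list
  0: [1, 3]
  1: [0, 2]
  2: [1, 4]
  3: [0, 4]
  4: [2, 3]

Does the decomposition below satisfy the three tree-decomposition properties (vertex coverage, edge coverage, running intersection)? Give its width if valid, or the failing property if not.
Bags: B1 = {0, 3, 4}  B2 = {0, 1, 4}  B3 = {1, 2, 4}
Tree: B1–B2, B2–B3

Checking the three conditions: (i) the bags cover all of {0, 1, 2, 3, 4}; (ii) for each edge, some bag contains both endpoints; (iii) the bags containing any fixed vertex form a subtree. All hold, so the decomposition is valid with width 3 − 1 = 2.

Yes; width 2.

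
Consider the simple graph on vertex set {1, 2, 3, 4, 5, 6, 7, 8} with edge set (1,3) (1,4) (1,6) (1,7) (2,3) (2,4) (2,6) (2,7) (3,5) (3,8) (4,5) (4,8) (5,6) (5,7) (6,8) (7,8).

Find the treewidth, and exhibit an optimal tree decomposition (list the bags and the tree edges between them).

The largest bag has 5 vertices, giving width 4; this decomposition certifies tw(G) ≤ 4. For the lower bound: the 5 vertex sets {4,8}, {5,6}, {1,3}, {2}, {7} are disjoint, each induces a connected subgraph, and every pair is joined by at least one edge of G. Contracting each set to a single vertex therefore yields K_{5} as a minor, and since treewidth is minor-monotone, tw(G) ≥ tw(K_{5}) = 4. Therefore the treewidth is 4.

Treewidth 4.
One such decomposition:
Bags: B1 = {1, 2, 4, 5, 8}  B2 = {1, 2, 5, 6, 8}  B3 = {1, 2, 3, 5, 8}  B4 = {1, 2, 5, 7, 8}
Tree: B1–B2, B2–B3, B3–B4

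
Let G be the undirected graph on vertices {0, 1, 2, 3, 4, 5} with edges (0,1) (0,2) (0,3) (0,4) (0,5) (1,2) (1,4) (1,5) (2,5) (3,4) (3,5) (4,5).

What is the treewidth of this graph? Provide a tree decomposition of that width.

Treewidth 3.
One such decomposition:
Bags: B1 = {0, 1, 2, 5}  B2 = {0, 1, 4, 5}  B3 = {0, 3, 4, 5}
Tree: B1–B2, B2–B3

Every bag has size at most 4, so the width is 4 − 1 = 3 and tw(G) ≤ 3. For the lower bound, the 4 vertices {0, 1, 2, 5} are pairwise adjacent, and any tree decomposition puts a clique entirely inside one bag — forcing width ≥ 3. Hence tw(G) = 3 exactly.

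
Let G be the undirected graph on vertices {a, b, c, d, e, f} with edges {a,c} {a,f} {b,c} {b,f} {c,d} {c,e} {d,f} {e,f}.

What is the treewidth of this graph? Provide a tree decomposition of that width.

Treewidth 2.
One such decomposition:
Bags: B1 = {b, c, f}  B2 = {a, c, f}  B3 = {c, d, f}  B4 = {c, e, f}
Tree: B1–B2, B2–B3, B3–B4

Every bag has size at most 3, so the width is 3 − 1 = 2 and tw(G) ≤ 2. For the lower bound, G contains the cycle c–b–f–a–c, so G is not a forest; only forests have treewidth ≤ 1, hence tw(G) ≥ 2. Therefore the treewidth is 2.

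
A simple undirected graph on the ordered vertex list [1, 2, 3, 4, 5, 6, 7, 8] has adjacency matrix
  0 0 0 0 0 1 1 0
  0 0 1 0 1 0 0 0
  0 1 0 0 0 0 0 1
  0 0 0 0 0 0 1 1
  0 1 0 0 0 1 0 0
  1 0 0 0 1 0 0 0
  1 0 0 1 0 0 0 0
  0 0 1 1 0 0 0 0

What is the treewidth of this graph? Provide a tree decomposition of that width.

The largest bag has 3 vertices, giving width 2; this decomposition certifies tw(G) ≤ 2. The edges 3–2–5–6–1–7–4–8–3 form a cycle, so G is not a tree and its treewidth is at least 2. The upper and lower bounds meet at 2, so that is the treewidth.

Treewidth 2.
Bags: B1 = {2, 3, 5}  B2 = {3, 5, 6}  B3 = {1, 3, 6}  B4 = {1, 3, 7}  B5 = {3, 4, 7}  B6 = {3, 4, 8}
Tree: B1–B2, B2–B3, B3–B4, B4–B5, B5–B6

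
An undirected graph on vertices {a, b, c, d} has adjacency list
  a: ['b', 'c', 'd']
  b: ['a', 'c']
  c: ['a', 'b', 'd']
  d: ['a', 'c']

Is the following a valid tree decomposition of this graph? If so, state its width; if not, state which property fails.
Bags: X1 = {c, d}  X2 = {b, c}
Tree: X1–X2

No — vertex a appears in no bag.

A tree decomposition must satisfy three properties: every vertex lies in some bag; for every edge, both endpoints lie together in some bag; and for every vertex, the bags containing it form a connected subtree. Here vertex a appears in no bag, so the decomposition is invalid.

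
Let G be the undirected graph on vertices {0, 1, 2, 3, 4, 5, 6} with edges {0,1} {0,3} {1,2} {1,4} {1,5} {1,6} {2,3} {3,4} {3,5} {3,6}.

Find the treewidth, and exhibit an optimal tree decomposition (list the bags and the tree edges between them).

Treewidth 2.
One optimal decomposition is:
Bags: B1 = {1, 3, 4}  B2 = {1, 3, 5}  B3 = {1, 3, 6}  B4 = {1, 2, 3}  B5 = {0, 1, 3}
Tree: B1–B2, B2–B3, B3–B4, B4–B5

Every bag has size at most 3, so the width is 3 − 1 = 2 and tw(G) ≤ 2. Since 1–4–3–5–1 is a cycle in G, G is not acyclic. Forests are exactly the graphs of treewidth ≤ 1, so tw(G) ≥ 2. Hence tw(G) = 2 exactly.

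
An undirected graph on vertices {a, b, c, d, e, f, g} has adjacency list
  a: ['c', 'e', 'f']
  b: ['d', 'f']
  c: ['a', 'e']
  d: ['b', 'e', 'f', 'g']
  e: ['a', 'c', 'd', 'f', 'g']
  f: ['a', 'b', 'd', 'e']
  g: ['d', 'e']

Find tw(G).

2

A width-2 tree decomposition is:
Bags: B1 = {d, e, f}  B2 = {a, e, f}  B3 = {a, c, e}  B4 = {b, d, f}  B5 = {d, e, g}
Tree: B1–B2, B2–B3, B1–B4, B1–B5
Each bag holds 3 vertices, so the decomposition has width 2, which upper-bounds the treewidth. On the other hand G contains the 3-clique {d, e, g}. A clique must lie in a single bag of any decomposition, so no decomposition can have width below 2. Combining the bounds, tw(G) = 2.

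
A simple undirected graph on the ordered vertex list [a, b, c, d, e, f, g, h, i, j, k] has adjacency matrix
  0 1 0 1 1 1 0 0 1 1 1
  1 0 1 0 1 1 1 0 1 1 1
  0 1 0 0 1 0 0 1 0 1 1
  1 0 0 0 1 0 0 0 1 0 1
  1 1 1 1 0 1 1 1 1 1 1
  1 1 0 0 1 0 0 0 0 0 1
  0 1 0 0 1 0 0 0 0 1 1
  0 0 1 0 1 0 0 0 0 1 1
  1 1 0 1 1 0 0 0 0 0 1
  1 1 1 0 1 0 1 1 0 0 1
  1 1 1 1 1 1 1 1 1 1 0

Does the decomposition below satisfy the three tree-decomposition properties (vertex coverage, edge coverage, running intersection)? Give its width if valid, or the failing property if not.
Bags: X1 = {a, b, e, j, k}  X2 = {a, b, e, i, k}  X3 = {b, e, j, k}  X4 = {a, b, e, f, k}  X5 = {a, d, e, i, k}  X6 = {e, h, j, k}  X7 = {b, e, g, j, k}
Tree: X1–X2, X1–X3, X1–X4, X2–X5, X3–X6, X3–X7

A tree decomposition must satisfy three properties: every vertex lies in some bag; for every edge, both endpoints lie together in some bag; and for every vertex, the bags containing it form a connected subtree. Here vertex c appears in no bag, so the decomposition is invalid.

No — vertex c appears in no bag.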